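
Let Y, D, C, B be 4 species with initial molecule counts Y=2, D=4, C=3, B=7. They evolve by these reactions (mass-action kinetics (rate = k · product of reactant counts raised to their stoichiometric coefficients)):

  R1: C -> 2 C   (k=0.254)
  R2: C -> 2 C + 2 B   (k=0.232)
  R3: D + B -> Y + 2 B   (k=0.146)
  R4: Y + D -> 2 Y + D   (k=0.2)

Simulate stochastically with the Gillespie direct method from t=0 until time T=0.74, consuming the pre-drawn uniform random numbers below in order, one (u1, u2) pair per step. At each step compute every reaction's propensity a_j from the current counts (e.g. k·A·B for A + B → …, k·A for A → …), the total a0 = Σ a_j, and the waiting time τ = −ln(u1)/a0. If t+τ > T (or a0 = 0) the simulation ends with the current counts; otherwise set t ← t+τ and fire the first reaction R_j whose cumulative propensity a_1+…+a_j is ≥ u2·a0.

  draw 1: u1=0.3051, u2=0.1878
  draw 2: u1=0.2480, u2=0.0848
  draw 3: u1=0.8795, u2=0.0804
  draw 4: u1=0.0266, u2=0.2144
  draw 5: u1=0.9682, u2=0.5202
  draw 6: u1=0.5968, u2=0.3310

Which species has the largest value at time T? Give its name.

t=0.000: Y=2 D=4 C=3 B=7
Draw 1: a1=0.762, a2=0.696, a3=4.088, a4=1.600, a0=7.146; τ=−ln(0.3051)/7.146=0.166 → t=0.166; u2·a0=0.1878·7.146=1.342; a1=0.762 < 1.342 ≤ a1+a2=1.458 → R2 fires; Y=2 D=4 C=4 B=9
Draw 2: a1=1.016, a2=0.928, a3=5.256, a4=1.600, a0=8.800; τ=−ln(0.2480)/8.800=0.158 → t=0.325; u2·a0=0.0848·8.800=0.746 ≤ a1=1.016 → R1 fires; Y=2 D=4 C=5 B=9
Draw 3: a1=1.270, a2=1.160, a3=5.256, a4=1.600, a0=9.286; τ=−ln(0.8795)/9.286=0.014 → t=0.338; u2·a0=0.0804·9.286=0.747 ≤ a1=1.270 → R1 fires; Y=2 D=4 C=6 B=9
Draw 4: a1=1.524, a2=1.392, a3=5.256, a4=1.600, a0=9.772; τ=−ln(0.0266)/9.772=0.371 → t=0.710; u2·a0=0.2144·9.772=2.095; a1=1.524 < 2.095 ≤ a1+a2=2.916 → R2 fires; Y=2 D=4 C=7 B=11
Draw 5: a1=1.778, a2=1.624, a3=6.424, a4=1.600, a0=11.426; τ=−ln(0.9682)/11.426=0.003 → t=0.712; u2·a0=0.5202·11.426=5.944; a1+a2=3.402 < 5.944 ≤ a1+…+a3=9.826 → R3 fires; Y=3 D=3 C=7 B=12
Draw 6: a1=1.778, a2=1.624, a3=5.256, a4=1.800, a0=10.458; τ=−ln(0.5968)/10.458=0.049 → t=0.762 > T=0.74: stop.
At T=0.74: Y=3 D=3 C=7 B=12; the largest is B.

Dominant species at T: B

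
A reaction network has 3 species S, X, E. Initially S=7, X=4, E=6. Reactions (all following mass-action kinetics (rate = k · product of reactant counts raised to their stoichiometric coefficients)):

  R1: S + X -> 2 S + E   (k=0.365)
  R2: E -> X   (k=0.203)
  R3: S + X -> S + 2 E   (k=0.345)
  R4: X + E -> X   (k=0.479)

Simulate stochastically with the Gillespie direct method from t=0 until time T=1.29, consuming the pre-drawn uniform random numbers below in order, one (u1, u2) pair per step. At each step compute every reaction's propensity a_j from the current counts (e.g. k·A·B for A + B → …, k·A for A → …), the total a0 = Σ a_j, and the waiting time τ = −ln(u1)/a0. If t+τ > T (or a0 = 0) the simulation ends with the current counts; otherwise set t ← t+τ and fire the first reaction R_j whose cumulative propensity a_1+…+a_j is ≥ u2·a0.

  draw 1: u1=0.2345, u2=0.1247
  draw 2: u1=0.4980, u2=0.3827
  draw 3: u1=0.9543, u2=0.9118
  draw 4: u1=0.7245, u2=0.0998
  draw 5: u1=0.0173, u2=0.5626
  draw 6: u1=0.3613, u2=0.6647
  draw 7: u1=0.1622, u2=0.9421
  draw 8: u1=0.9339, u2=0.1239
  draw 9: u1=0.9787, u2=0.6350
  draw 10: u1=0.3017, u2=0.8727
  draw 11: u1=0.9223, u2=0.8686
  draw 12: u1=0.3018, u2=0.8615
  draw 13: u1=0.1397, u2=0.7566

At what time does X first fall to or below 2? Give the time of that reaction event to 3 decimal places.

Threshold first reached at t = 0.069

t=0.000: S=7 X=4 E=6
Draw 1: a1=10.220, a2=1.218, a3=9.660, a4=11.496, a0=32.594; τ=−ln(0.2345)/32.594=0.044 → t=0.044; u2·a0=0.1247·32.594=4.064 ≤ a1=10.220 → R1 fires; S=8 X=3 E=7
Draw 2: a1=8.760, a2=1.421, a3=8.280, a4=10.059, a0=28.520; τ=−ln(0.4980)/28.520=0.024 → t=0.069; u2·a0=0.3827·28.520=10.915; a1+a2=10.181 < 10.915 ≤ a1+…+a3=18.461 → R3 fires; S=8 X=2 E=9
Draw 3: a1=5.840, a2=1.827, a3=5.520, a4=8.622, a0=21.809; τ=−ln(0.9543)/21.809=0.002 → t=0.071; u2·a0=0.9118·21.809=19.885; a1+…+a3=13.187 < 19.885 ≤ a1+…+a4=21.809 → R4 fires; S=8 X=2 E=8
Draw 4: a1=5.840, a2=1.624, a3=5.520, a4=7.664, a0=20.648; τ=−ln(0.7245)/20.648=0.016 → t=0.087; u2·a0=0.0998·20.648=2.061 ≤ a1=5.840 → R1 fires; S=9 X=1 E=9
Draw 5: a1=3.285, a2=1.827, a3=3.105, a4=4.311, a0=12.528; τ=−ln(0.0173)/12.528=0.324 → t=0.411; u2·a0=0.5626·12.528=7.048; a1+a2=5.112 < 7.048 ≤ a1+…+a3=8.217 → R3 fires; S=9 X=0 E=11
Draw 6: a1=0.000, a2=2.233, a3=0.000, a4=0.000, a0=2.233; τ=−ln(0.3613)/2.233=0.456 → t=0.866; u2·a0=0.6647·2.233=1.484; a1=0.000 < 1.484 ≤ a1+a2=2.233 → R2 fires; S=9 X=1 E=10
Draw 7: a1=3.285, a2=2.030, a3=3.105, a4=4.790, a0=13.210; τ=−ln(0.1622)/13.210=0.138 → t=1.004; u2·a0=0.9421·13.210=12.445; a1+…+a3=8.420 < 12.445 ≤ a1+…+a4=13.210 → R4 fires; S=9 X=1 E=9
Draw 8: a1=3.285, a2=1.827, a3=3.105, a4=4.311, a0=12.528; τ=−ln(0.9339)/12.528=0.005 → t=1.010; u2·a0=0.1239·12.528=1.552 ≤ a1=3.285 → R1 fires; S=10 X=0 E=10
Draw 9: a1=0.000, a2=2.030, a3=0.000, a4=0.000, a0=2.030; τ=−ln(0.9787)/2.030=0.011 → t=1.020; u2·a0=0.6350·2.030=1.289; a1=0.000 < 1.289 ≤ a1+a2=2.030 → R2 fires; S=10 X=1 E=9
Draw 10: a1=3.650, a2=1.827, a3=3.450, a4=4.311, a0=13.238; τ=−ln(0.3017)/13.238=0.091 → t=1.111; u2·a0=0.8727·13.238=11.553; a1+…+a3=8.927 < 11.553 ≤ a1+…+a4=13.238 → R4 fires; S=10 X=1 E=8
Draw 11: a1=3.650, a2=1.624, a3=3.450, a4=3.832, a0=12.556; τ=−ln(0.9223)/12.556=0.006 → t=1.117; u2·a0=0.8686·12.556=10.906; a1+…+a3=8.724 < 10.906 ≤ a1+…+a4=12.556 → R4 fires; S=10 X=1 E=7
Draw 12: a1=3.650, a2=1.421, a3=3.450, a4=3.353, a0=11.874; τ=−ln(0.3018)/11.874=0.101 → t=1.218; u2·a0=0.8615·11.874=10.229; a1+…+a3=8.521 < 10.229 ≤ a1+…+a4=11.874 → R4 fires; S=10 X=1 E=6
Draw 13: a1=3.650, a2=1.218, a3=3.450, a4=2.874, a0=11.192; τ=−ln(0.1397)/11.192=0.176 → t=1.394 > T=1.29: stop.
X first becomes ≤ 2 when it reaches 2 at the event at t=0.069.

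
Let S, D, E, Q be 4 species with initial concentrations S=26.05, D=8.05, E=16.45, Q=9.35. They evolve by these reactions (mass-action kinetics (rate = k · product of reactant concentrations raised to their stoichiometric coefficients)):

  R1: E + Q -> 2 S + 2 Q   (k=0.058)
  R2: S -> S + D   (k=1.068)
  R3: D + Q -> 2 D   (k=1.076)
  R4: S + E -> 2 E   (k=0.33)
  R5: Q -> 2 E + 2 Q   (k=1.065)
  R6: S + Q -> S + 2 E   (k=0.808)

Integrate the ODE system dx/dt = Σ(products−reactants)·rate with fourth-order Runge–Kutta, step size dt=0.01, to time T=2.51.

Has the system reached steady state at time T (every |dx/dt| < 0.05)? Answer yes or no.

Steady state at T: yes

RK4 with dt=0.01: 251 steps to T=2.51. Trajectory (selected grid times):
t=0.00: S=26.05 D=8.05 E=16.45 Q=9.35
t=0.28: S=0.45 D=15.08 E=55.18 Q=0.07
t=0.56: S=0.00 D=15.20 E=55.65 Q=0.00
t=0.84: S=0.00 D=15.21 E=55.66 Q=0.00
t=1.12: S=0.00 D=15.21 E=55.66 Q=0.00
t=1.39: S=0.00 D=15.21 E=55.66 Q=0.00
t=1.67: S=0.00 D=15.21 E=55.66 Q=0.00
t=1.95: S=0.00 D=15.21 E=55.66 Q=0.00
t=2.23: S=0.00 D=15.21 E=55.66 Q=0.00
t=2.51: S=0.00 D=15.21 E=55.66 Q=0.00
Rates at T: R1=0.0000, R2=0.0000, R3=0.0000, R4=0.0000, R5=0.0000, R6=0.0000
dx/dt at T (Σ net stoichiometry × rate): S=-0.0000, D=+0.0000, E=+0.0000, Q=-0.0000
Largest |dx/dt| is |+0.0000| (E) < 0.05 → steady.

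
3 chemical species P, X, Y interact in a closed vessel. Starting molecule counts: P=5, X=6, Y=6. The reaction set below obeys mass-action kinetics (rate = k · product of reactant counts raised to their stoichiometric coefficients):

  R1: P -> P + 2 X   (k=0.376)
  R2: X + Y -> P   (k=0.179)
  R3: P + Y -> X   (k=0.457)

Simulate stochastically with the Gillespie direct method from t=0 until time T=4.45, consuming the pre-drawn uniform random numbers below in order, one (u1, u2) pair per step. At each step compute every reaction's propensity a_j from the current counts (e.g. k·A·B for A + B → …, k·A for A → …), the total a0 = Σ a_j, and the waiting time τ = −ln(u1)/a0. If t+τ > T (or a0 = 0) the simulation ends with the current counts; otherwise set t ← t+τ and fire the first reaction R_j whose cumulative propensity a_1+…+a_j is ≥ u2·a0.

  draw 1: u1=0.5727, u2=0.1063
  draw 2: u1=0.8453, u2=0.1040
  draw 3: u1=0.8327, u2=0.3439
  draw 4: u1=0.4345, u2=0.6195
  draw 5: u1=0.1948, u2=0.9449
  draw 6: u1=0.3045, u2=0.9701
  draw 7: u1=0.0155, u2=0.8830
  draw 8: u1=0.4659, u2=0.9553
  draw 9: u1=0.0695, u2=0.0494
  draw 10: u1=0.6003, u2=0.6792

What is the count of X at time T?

X at T = 14

t=0.000: P=5 X=6 Y=6
Draw 1: a1=1.880, a2=6.444, a3=13.710, a0=22.034; τ=−ln(0.5727)/22.034=0.025 → t=0.025; u2·a0=0.1063·22.034=2.342; a1=1.880 < 2.342 ≤ a1+a2=8.324 → R2 fires; P=6 X=5 Y=5
Draw 2: a1=2.256, a2=4.475, a3=13.710, a0=20.441; τ=−ln(0.8453)/20.441=0.008 → t=0.034; u2·a0=0.1040·20.441=2.126 ≤ a1=2.256 → R1 fires; P=6 X=7 Y=5
Draw 3: a1=2.256, a2=6.265, a3=13.710, a0=22.231; τ=−ln(0.8327)/22.231=0.008 → t=0.042; u2·a0=0.3439·22.231=7.645; a1=2.256 < 7.645 ≤ a1+a2=8.521 → R2 fires; P=7 X=6 Y=4
Draw 4: a1=2.632, a2=4.296, a3=12.796, a0=19.724; τ=−ln(0.4345)/19.724=0.042 → t=0.084; u2·a0=0.6195·19.724=12.219; a1+a2=6.928 < 12.219 ≤ a1+…+a3=19.724 → R3 fires; P=6 X=7 Y=3
Draw 5: a1=2.256, a2=3.759, a3=8.226, a0=14.241; τ=−ln(0.1948)/14.241=0.115 → t=0.199; u2·a0=0.9449·14.241=13.456; a1+a2=6.015 < 13.456 ≤ a1+…+a3=14.241 → R3 fires; P=5 X=8 Y=2
Draw 6: a1=1.880, a2=2.864, a3=4.570, a0=9.314; τ=−ln(0.3045)/9.314=0.128 → t=0.327; u2·a0=0.9701·9.314=9.036; a1+a2=4.744 < 9.036 ≤ a1+…+a3=9.314 → R3 fires; P=4 X=9 Y=1
Draw 7: a1=1.504, a2=1.611, a3=1.828, a0=4.943; τ=−ln(0.0155)/4.943=0.843 → t=1.170; u2·a0=0.8830·4.943=4.365; a1+a2=3.115 < 4.365 ≤ a1+…+a3=4.943 → R3 fires; P=3 X=10 Y=0
Draw 8: a1=1.128, a2=0.000, a3=0.000, a0=1.128; τ=−ln(0.4659)/1.128=0.677 → t=1.847; u2·a0=0.9553·1.128=1.078 ≤ a1=1.128 → R1 fires; P=3 X=12 Y=0
Draw 9: a1=1.128, a2=0.000, a3=0.000, a0=1.128; τ=−ln(0.0695)/1.128=2.364 → t=4.211; u2·a0=0.0494·1.128=0.056 ≤ a1=1.128 → R1 fires; P=3 X=14 Y=0
Draw 10: a1=1.128, a2=0.000, a3=0.000, a0=1.128; τ=−ln(0.6003)/1.128=0.452 → t=4.663 > T=4.45: stop.
Read off X at T=4.45: 14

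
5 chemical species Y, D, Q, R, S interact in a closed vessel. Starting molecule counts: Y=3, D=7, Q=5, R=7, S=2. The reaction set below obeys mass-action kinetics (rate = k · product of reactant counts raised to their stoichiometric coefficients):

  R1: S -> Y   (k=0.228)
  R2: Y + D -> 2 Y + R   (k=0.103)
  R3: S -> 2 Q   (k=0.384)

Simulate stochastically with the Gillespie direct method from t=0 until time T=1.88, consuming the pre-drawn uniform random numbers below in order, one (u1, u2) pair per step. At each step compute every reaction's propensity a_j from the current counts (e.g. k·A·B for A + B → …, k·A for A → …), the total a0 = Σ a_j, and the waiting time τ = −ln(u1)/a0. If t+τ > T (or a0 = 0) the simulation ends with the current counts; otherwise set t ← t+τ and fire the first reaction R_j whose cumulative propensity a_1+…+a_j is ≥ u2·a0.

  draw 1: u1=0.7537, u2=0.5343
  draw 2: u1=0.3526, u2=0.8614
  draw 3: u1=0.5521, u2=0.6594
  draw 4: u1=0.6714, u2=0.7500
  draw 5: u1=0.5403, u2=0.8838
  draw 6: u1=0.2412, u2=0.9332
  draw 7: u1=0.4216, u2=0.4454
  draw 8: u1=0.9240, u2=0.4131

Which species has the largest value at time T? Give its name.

t=0.000: Y=3 D=7 Q=5 R=7 S=2
Draw 1: a1=0.456, a2=2.163, a3=0.768, a0=3.387; τ=−ln(0.7537)/3.387=0.083 → t=0.083; u2·a0=0.5343·3.387=1.810; a1=0.456 < 1.810 ≤ a1+a2=2.619 → R2 fires; Y=4 D=6 Q=5 R=8 S=2
Draw 2: a1=0.456, a2=2.472, a3=0.768, a0=3.696; τ=−ln(0.3526)/3.696=0.282 → t=0.366; u2·a0=0.8614·3.696=3.184; a1+a2=2.928 < 3.184 ≤ a1+…+a3=3.696 → R3 fires; Y=4 D=6 Q=7 R=8 S=1
Draw 3: a1=0.228, a2=2.472, a3=0.384, a0=3.084; τ=−ln(0.5521)/3.084=0.193 → t=0.558; u2·a0=0.6594·3.084=2.034; a1=0.228 < 2.034 ≤ a1+a2=2.700 → R2 fires; Y=5 D=5 Q=7 R=9 S=1
Draw 4: a1=0.228, a2=2.575, a3=0.384, a0=3.187; τ=−ln(0.6714)/3.187=0.125 → t=0.683; u2·a0=0.7500·3.187=2.390; a1=0.228 < 2.390 ≤ a1+a2=2.803 → R2 fires; Y=6 D=4 Q=7 R=10 S=1
Draw 5: a1=0.228, a2=2.472, a3=0.384, a0=3.084; τ=−ln(0.5403)/3.084=0.200 → t=0.883; u2·a0=0.8838·3.084=2.726; a1+a2=2.700 < 2.726 ≤ a1+…+a3=3.084 → R3 fires; Y=6 D=4 Q=9 R=10 S=0
Draw 6: a1=0.000, a2=2.472, a3=0.000, a0=2.472; τ=−ln(0.2412)/2.472=0.575 → t=1.458; u2·a0=0.9332·2.472=2.307; a1=0.000 < 2.307 ≤ a1+a2=2.472 → R2 fires; Y=7 D=3 Q=9 R=11 S=0
Draw 7: a1=0.000, a2=2.163, a3=0.000, a0=2.163; τ=−ln(0.4216)/2.163=0.399 → t=1.857; u2·a0=0.4454·2.163=0.963; a1=0.000 < 0.963 ≤ a1+a2=2.163 → R2 fires; Y=8 D=2 Q=9 R=12 S=0
Draw 8: a1=0.000, a2=1.648, a3=0.000, a0=1.648; τ=−ln(0.9240)/1.648=0.048 → t=1.905 > T=1.88: stop.
At T=1.88: Y=8 D=2 Q=9 R=12 S=0; the largest is R.

Dominant species at T: R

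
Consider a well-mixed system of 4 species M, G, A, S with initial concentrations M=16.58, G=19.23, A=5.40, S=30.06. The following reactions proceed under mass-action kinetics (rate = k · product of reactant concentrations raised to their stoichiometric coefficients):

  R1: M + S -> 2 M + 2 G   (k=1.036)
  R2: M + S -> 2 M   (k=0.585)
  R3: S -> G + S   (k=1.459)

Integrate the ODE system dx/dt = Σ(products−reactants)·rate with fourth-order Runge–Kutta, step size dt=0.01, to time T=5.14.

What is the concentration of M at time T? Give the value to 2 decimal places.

RK4 with dt=0.01: 514 steps to T=5.14. Trajectory (selected grid times):
t=0.00: M=16.58 G=19.23 A=5.40 S=30.06
t=0.57: M=46.64 G=58.58 A=5.40 S=0.00
t=1.14: M=46.64 G=58.58 A=5.40 S=0.00
t=1.71: M=46.64 G=58.58 A=5.40 S=0.00
t=2.28: M=46.64 G=58.58 A=5.40 S=0.00
t=2.86: M=46.64 G=58.58 A=5.40 S=0.00
t=3.43: M=46.64 G=58.58 A=5.40 S=0.00
t=4.00: M=46.64 G=58.58 A=5.40 S=0.00
t=4.57: M=46.64 G=58.58 A=5.40 S=0.00
t=5.14: M=46.64 G=58.58 A=5.40 S=0.00
Read off M at T=5.14: 46.64

M at T = 46.64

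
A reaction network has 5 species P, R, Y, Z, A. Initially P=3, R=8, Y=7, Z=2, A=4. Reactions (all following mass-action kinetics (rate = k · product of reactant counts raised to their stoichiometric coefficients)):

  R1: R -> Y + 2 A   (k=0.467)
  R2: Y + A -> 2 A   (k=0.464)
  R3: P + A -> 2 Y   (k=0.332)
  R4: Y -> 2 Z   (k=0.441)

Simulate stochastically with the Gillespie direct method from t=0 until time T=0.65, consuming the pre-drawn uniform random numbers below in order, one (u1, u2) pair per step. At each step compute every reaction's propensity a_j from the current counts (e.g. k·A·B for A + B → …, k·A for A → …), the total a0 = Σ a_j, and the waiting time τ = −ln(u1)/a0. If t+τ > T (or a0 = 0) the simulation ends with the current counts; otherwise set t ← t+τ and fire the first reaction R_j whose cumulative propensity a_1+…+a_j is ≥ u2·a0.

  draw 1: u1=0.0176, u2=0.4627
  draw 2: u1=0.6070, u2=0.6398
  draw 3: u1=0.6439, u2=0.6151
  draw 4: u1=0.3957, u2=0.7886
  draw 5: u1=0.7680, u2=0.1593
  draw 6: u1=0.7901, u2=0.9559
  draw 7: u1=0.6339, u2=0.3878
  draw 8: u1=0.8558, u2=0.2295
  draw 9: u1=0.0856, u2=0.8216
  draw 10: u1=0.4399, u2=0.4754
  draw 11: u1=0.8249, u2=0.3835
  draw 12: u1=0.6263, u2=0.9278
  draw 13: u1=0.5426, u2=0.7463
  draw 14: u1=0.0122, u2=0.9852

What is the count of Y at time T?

Y at T = 3

t=0.000: P=3 R=8 Y=7 Z=2 A=4
Draw 1: a1=3.736, a2=12.992, a3=3.984, a4=3.087, a0=23.799; τ=−ln(0.0176)/23.799=0.170 → t=0.170; u2·a0=0.4627·23.799=11.012; a1=3.736 < 11.012 ≤ a1+a2=16.728 → R2 fires; P=3 R=8 Y=6 Z=2 A=5
Draw 2: a1=3.736, a2=13.920, a3=4.980, a4=2.646, a0=25.282; τ=−ln(0.6070)/25.282=0.020 → t=0.189; u2·a0=0.6398·25.282=16.175; a1=3.736 < 16.175 ≤ a1+a2=17.656 → R2 fires; P=3 R=8 Y=5 Z=2 A=6
Draw 3: a1=3.736, a2=13.920, a3=5.976, a4=2.205, a0=25.837; τ=−ln(0.6439)/25.837=0.017 → t=0.207; u2·a0=0.6151·25.837=15.892; a1=3.736 < 15.892 ≤ a1+a2=17.656 → R2 fires; P=3 R=8 Y=4 Z=2 A=7
Draw 4: a1=3.736, a2=12.992, a3=6.972, a4=1.764, a0=25.464; τ=−ln(0.3957)/25.464=0.036 → t=0.243; u2·a0=0.7886·25.464=20.081; a1+a2=16.728 < 20.081 ≤ a1+…+a3=23.700 → R3 fires; P=2 R=8 Y=6 Z=2 A=6
Draw 5: a1=3.736, a2=16.704, a3=3.984, a4=2.646, a0=27.070; τ=−ln(0.7680)/27.070=0.010 → t=0.253; u2·a0=0.1593·27.070=4.312; a1=3.736 < 4.312 ≤ a1+a2=20.440 → R2 fires; P=2 R=8 Y=5 Z=2 A=7
Draw 6: a1=3.736, a2=16.240, a3=4.648, a4=2.205, a0=26.829; τ=−ln(0.7901)/26.829=0.009 → t=0.261; u2·a0=0.9559·26.829=25.646; a1+…+a3=24.624 < 25.646 ≤ a1+…+a4=26.829 → R4 fires; P=2 R=8 Y=4 Z=4 A=7
Draw 7: a1=3.736, a2=12.992, a3=4.648, a4=1.764, a0=23.140; τ=−ln(0.6339)/23.140=0.020 → t=0.281; u2·a0=0.3878·23.140=8.974; a1=3.736 < 8.974 ≤ a1+a2=16.728 → R2 fires; P=2 R=8 Y=3 Z=4 A=8
Draw 8: a1=3.736, a2=11.136, a3=5.312, a4=1.323, a0=21.507; τ=−ln(0.8558)/21.507=0.007 → t=0.288; u2·a0=0.2295·21.507=4.936; a1=3.736 < 4.936 ≤ a1+a2=14.872 → R2 fires; P=2 R=8 Y=2 Z=4 A=9
Draw 9: a1=3.736, a2=8.352, a3=5.976, a4=0.882, a0=18.946; τ=−ln(0.0856)/18.946=0.130 → t=0.418; u2·a0=0.8216·18.946=15.566; a1+a2=12.088 < 15.566 ≤ a1+…+a3=18.064 → R3 fires; P=1 R=8 Y=4 Z=4 A=8
Draw 10: a1=3.736, a2=14.848, a3=2.656, a4=1.764, a0=23.004; τ=−ln(0.4399)/23.004=0.036 → t=0.454; u2·a0=0.4754·23.004=10.936; a1=3.736 < 10.936 ≤ a1+a2=18.584 → R2 fires; P=1 R=8 Y=3 Z=4 A=9
Draw 11: a1=3.736, a2=12.528, a3=2.988, a4=1.323, a0=20.575; τ=−ln(0.8249)/20.575=0.009 → t=0.463; u2·a0=0.3835·20.575=7.891; a1=3.736 < 7.891 ≤ a1+a2=16.264 → R2 fires; P=1 R=8 Y=2 Z=4 A=10
Draw 12: a1=3.736, a2=9.280, a3=3.320, a4=0.882, a0=17.218; τ=−ln(0.6263)/17.218=0.027 → t=0.490; u2·a0=0.9278·17.218=15.975; a1+a2=13.016 < 15.975 ≤ a1+…+a3=16.336 → R3 fires; P=0 R=8 Y=4 Z=4 A=9
Draw 13: a1=3.736, a2=16.704, a3=0.000, a4=1.764, a0=22.204; τ=−ln(0.5426)/22.204=0.028 → t=0.518; u2·a0=0.7463·22.204=16.571; a1=3.736 < 16.571 ≤ a1+a2=20.440 → R2 fires; P=0 R=8 Y=3 Z=4 A=10
Draw 14: a1=3.736, a2=13.920, a3=0.000, a4=1.323, a0=18.979; τ=−ln(0.0122)/18.979=0.232 → t=0.750 > T=0.65: stop.
Read off Y at T=0.65: 3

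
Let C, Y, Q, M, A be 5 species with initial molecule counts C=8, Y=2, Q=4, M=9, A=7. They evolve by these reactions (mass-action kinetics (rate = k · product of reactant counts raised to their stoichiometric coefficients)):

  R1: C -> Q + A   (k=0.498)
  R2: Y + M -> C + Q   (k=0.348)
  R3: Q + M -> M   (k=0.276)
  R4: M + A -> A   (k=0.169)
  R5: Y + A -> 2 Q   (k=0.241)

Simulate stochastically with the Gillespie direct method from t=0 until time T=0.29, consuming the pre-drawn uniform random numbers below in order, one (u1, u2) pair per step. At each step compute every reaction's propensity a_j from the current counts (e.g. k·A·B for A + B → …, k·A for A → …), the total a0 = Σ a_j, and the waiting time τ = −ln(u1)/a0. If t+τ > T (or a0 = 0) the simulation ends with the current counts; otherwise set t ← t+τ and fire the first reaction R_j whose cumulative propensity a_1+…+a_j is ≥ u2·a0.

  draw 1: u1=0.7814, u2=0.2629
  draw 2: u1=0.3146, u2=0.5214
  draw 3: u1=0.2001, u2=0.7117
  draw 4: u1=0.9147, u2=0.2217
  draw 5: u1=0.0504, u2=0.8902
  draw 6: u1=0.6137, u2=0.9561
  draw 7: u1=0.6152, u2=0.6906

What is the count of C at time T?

C at T = 10

t=0.000: C=8 Y=2 Q=4 M=9 A=7
Draw 1: a1=3.984, a2=6.264, a3=9.936, a4=10.647, a5=3.374, a0=34.205; τ=−ln(0.7814)/34.205=0.007 → t=0.007; u2·a0=0.2629·34.205=8.992; a1=3.984 < 8.992 ≤ a1+a2=10.248 → R2 fires; C=9 Y=1 Q=5 M=8 A=7
Draw 2: a1=4.482, a2=2.784, a3=11.040, a4=9.464, a5=1.687, a0=29.457; τ=−ln(0.3146)/29.457=0.039 → t=0.046; u2·a0=0.5214·29.457=15.359; a1+a2=7.266 < 15.359 ≤ a1+…+a3=18.306 → R3 fires; C=9 Y=1 Q=4 M=8 A=7
Draw 3: a1=4.482, a2=2.784, a3=8.832, a4=9.464, a5=1.687, a0=27.249; τ=−ln(0.2001)/27.249=0.059 → t=0.106; u2·a0=0.7117·27.249=19.393; a1+…+a3=16.098 < 19.393 ≤ a1+…+a4=25.562 → R4 fires; C=9 Y=1 Q=4 M=7 A=7
Draw 4: a1=4.482, a2=2.436, a3=7.728, a4=8.281, a5=1.687, a0=24.614; τ=−ln(0.9147)/24.614=0.004 → t=0.109; u2·a0=0.2217·24.614=5.457; a1=4.482 < 5.457 ≤ a1+a2=6.918 → R2 fires; C=10 Y=0 Q=5 M=6 A=7
Draw 5: a1=4.980, a2=0.000, a3=8.280, a4=7.098, a5=0.000, a0=20.358; τ=−ln(0.0504)/20.358=0.147 → t=0.256; u2·a0=0.8902·20.358=18.123; a1+…+a3=13.260 < 18.123 ≤ a1+…+a4=20.358 → R4 fires; C=10 Y=0 Q=5 M=5 A=7
Draw 6: a1=4.980, a2=0.000, a3=6.900, a4=5.915, a5=0.000, a0=17.795; τ=−ln(0.6137)/17.795=0.027 → t=0.283; u2·a0=0.9561·17.795=17.014; a1+…+a3=11.880 < 17.014 ≤ a1+…+a4=17.795 → R4 fires; C=10 Y=0 Q=5 M=4 A=7
Draw 7: a1=4.980, a2=0.000, a3=5.520, a4=4.732, a5=0.000, a0=15.232; τ=−ln(0.6152)/15.232=0.032 → t=0.315 > T=0.29: stop.
Read off C at T=0.29: 10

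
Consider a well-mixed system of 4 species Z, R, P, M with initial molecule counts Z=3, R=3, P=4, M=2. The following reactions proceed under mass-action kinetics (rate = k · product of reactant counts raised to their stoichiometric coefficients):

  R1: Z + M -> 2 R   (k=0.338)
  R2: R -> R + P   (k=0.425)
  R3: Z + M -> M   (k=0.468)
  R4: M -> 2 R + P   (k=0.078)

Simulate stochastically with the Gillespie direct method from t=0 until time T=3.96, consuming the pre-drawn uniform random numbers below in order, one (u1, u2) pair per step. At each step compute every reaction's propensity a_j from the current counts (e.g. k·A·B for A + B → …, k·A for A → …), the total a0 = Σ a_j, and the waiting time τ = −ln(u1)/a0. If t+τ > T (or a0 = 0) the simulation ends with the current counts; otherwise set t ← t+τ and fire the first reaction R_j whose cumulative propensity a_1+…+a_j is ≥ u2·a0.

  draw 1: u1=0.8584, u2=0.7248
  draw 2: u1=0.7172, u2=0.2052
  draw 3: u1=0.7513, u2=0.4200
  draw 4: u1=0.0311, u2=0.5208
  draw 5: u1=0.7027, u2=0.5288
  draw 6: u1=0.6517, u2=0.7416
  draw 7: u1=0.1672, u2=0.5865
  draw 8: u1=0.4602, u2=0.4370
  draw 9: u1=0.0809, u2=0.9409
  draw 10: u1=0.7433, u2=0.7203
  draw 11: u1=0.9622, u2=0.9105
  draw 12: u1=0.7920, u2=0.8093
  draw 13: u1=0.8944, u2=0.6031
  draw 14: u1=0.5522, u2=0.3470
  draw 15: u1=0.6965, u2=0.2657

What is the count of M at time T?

t=0.000: Z=3 R=3 P=4 M=2
Draw 1: a1=2.028, a2=1.275, a3=2.808, a4=0.156, a0=6.267; τ=−ln(0.8584)/6.267=0.024 → t=0.024; u2·a0=0.7248·6.267=4.542; a1+a2=3.303 < 4.542 ≤ a1+…+a3=6.111 → R3 fires; Z=2 R=3 P=4 M=2
Draw 2: a1=1.352, a2=1.275, a3=1.872, a4=0.156, a0=4.655; τ=−ln(0.7172)/4.655=0.071 → t=0.096; u2·a0=0.2052·4.655=0.955 ≤ a1=1.352 → R1 fires; Z=1 R=5 P=4 M=1
Draw 3: a1=0.338, a2=2.125, a3=0.468, a4=0.078, a0=3.009; τ=−ln(0.7513)/3.009=0.095 → t=0.191; u2·a0=0.4200·3.009=1.264; a1=0.338 < 1.264 ≤ a1+a2=2.463 → R2 fires; Z=1 R=5 P=5 M=1
Draw 4: a1=0.338, a2=2.125, a3=0.468, a4=0.078, a0=3.009; τ=−ln(0.0311)/3.009=1.153 → t=1.344; u2·a0=0.5208·3.009=1.567; a1=0.338 < 1.567 ≤ a1+a2=2.463 → R2 fires; Z=1 R=5 P=6 M=1
Draw 5: a1=0.338, a2=2.125, a3=0.468, a4=0.078, a0=3.009; τ=−ln(0.7027)/3.009=0.117 → t=1.461; u2·a0=0.5288·3.009=1.591; a1=0.338 < 1.591 ≤ a1+a2=2.463 → R2 fires; Z=1 R=5 P=7 M=1
Draw 6: a1=0.338, a2=2.125, a3=0.468, a4=0.078, a0=3.009; τ=−ln(0.6517)/3.009=0.142 → t=1.604; u2·a0=0.7416·3.009=2.231; a1=0.338 < 2.231 ≤ a1+a2=2.463 → R2 fires; Z=1 R=5 P=8 M=1
Draw 7: a1=0.338, a2=2.125, a3=0.468, a4=0.078, a0=3.009; τ=−ln(0.1672)/3.009=0.594 → t=2.198; u2·a0=0.5865·3.009=1.765; a1=0.338 < 1.765 ≤ a1+a2=2.463 → R2 fires; Z=1 R=5 P=9 M=1
Draw 8: a1=0.338, a2=2.125, a3=0.468, a4=0.078, a0=3.009; τ=−ln(0.4602)/3.009=0.258 → t=2.456; u2·a0=0.4370·3.009=1.315; a1=0.338 < 1.315 ≤ a1+a2=2.463 → R2 fires; Z=1 R=5 P=10 M=1
Draw 9: a1=0.338, a2=2.125, a3=0.468, a4=0.078, a0=3.009; τ=−ln(0.0809)/3.009=0.836 → t=3.292; u2·a0=0.9409·3.009=2.831; a1+a2=2.463 < 2.831 ≤ a1+…+a3=2.931 → R3 fires; Z=0 R=5 P=10 M=1
Draw 10: a1=0.000, a2=2.125, a3=0.000, a4=0.078, a0=2.203; τ=−ln(0.7433)/2.203=0.135 → t=3.426; u2·a0=0.7203·2.203=1.587; a1=0.000 < 1.587 ≤ a1+a2=2.125 → R2 fires; Z=0 R=5 P=11 M=1
Draw 11: a1=0.000, a2=2.125, a3=0.000, a4=0.078, a0=2.203; τ=−ln(0.9622)/2.203=0.017 → t=3.444; u2·a0=0.9105·2.203=2.006; a1=0.000 < 2.006 ≤ a1+a2=2.125 → R2 fires; Z=0 R=5 P=12 M=1
Draw 12: a1=0.000, a2=2.125, a3=0.000, a4=0.078, a0=2.203; τ=−ln(0.7920)/2.203=0.106 → t=3.550; u2·a0=0.8093·2.203=1.783; a1=0.000 < 1.783 ≤ a1+a2=2.125 → R2 fires; Z=0 R=5 P=13 M=1
Draw 13: a1=0.000, a2=2.125, a3=0.000, a4=0.078, a0=2.203; τ=−ln(0.8944)/2.203=0.051 → t=3.600; u2·a0=0.6031·2.203=1.329; a1=0.000 < 1.329 ≤ a1+a2=2.125 → R2 fires; Z=0 R=5 P=14 M=1
Draw 14: a1=0.000, a2=2.125, a3=0.000, a4=0.078, a0=2.203; τ=−ln(0.5522)/2.203=0.270 → t=3.870; u2·a0=0.3470·2.203=0.764; a1=0.000 < 0.764 ≤ a1+a2=2.125 → R2 fires; Z=0 R=5 P=15 M=1
Draw 15: a1=0.000, a2=2.125, a3=0.000, a4=0.078, a0=2.203; τ=−ln(0.6965)/2.203=0.164 → t=4.034 > T=3.96: stop.
Read off M at T=3.96: 1

M at T = 1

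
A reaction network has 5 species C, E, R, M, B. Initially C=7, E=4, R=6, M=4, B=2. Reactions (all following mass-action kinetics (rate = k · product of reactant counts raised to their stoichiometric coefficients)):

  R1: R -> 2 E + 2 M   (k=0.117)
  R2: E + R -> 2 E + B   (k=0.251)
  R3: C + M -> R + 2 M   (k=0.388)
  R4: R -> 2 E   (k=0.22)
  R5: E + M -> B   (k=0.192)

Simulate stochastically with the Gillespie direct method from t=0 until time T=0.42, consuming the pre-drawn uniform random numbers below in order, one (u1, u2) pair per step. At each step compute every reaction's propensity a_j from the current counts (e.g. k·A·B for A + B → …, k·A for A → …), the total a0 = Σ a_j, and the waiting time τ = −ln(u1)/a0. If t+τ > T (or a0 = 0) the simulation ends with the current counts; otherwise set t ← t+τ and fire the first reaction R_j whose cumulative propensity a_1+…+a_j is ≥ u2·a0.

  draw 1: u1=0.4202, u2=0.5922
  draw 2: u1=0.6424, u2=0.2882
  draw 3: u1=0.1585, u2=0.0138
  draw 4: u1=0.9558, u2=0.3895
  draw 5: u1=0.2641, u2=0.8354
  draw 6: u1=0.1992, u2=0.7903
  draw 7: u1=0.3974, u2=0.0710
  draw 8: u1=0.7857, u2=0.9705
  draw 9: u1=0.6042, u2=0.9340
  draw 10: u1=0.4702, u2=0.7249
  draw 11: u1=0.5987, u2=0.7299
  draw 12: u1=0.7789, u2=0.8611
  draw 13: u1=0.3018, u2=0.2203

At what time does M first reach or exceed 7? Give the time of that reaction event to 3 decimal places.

Threshold first reached at t = 0.128

t=0.000: C=7 E=4 R=6 M=4 B=2
Draw 1: a1=0.702, a2=6.024, a3=10.864, a4=1.320, a5=3.072, a0=21.982; τ=−ln(0.4202)/21.982=0.039 → t=0.039; u2·a0=0.5922·21.982=13.018; a1+a2=6.726 < 13.018 ≤ a1+…+a3=17.590 → R3 fires; C=6 E=4 R=7 M=5 B=2
Draw 2: a1=0.819, a2=7.028, a3=11.640, a4=1.540, a5=3.840, a0=24.867; τ=−ln(0.6424)/24.867=0.018 → t=0.057; u2·a0=0.2882·24.867=7.167; a1=0.819 < 7.167 ≤ a1+a2=7.847 → R2 fires; C=6 E=5 R=6 M=5 B=3
Draw 3: a1=0.702, a2=7.530, a3=11.640, a4=1.320, a5=4.800, a0=25.992; τ=−ln(0.1585)/25.992=0.071 → t=0.128; u2·a0=0.0138·25.992=0.359 ≤ a1=0.702 → R1 fires; C=6 E=7 R=5 M=7 B=3
Draw 4: a1=0.585, a2=8.785, a3=16.296, a4=1.100, a5=9.408, a0=36.174; τ=−ln(0.9558)/36.174=0.001 → t=0.129; u2·a0=0.3895·36.174=14.090; a1+a2=9.370 < 14.090 ≤ a1+…+a3=25.666 → R3 fires; C=5 E=7 R=6 M=8 B=3
Draw 5: a1=0.702, a2=10.542, a3=15.520, a4=1.320, a5=10.752, a0=38.836; τ=−ln(0.2641)/38.836=0.034 → t=0.164; u2·a0=0.8354·38.836=32.444; a1+…+a4=28.084 < 32.444 ≤ a1+…+a5=38.836 → R5 fires; C=5 E=6 R=6 M=7 B=4
Draw 6: a1=0.702, a2=9.036, a3=13.580, a4=1.320, a5=8.064, a0=32.702; τ=−ln(0.1992)/32.702=0.049 → t=0.213; u2·a0=0.7903·32.702=25.844; a1+…+a4=24.638 < 25.844 ≤ a1+…+a5=32.702 → R5 fires; C=5 E=5 R=6 M=6 B=5
Draw 7: a1=0.702, a2=7.530, a3=11.640, a4=1.320, a5=5.760, a0=26.952; τ=−ln(0.3974)/26.952=0.034 → t=0.247; u2·a0=0.0710·26.952=1.914; a1=0.702 < 1.914 ≤ a1+a2=8.232 → R2 fires; C=5 E=6 R=5 M=6 B=6
Draw 8: a1=0.585, a2=7.530, a3=11.640, a4=1.100, a5=6.912, a0=27.767; τ=−ln(0.7857)/27.767=0.009 → t=0.256; u2·a0=0.9705·27.767=26.948; a1+…+a4=20.855 < 26.948 ≤ a1+…+a5=27.767 → R5 fires; C=5 E=5 R=5 M=5 B=7
Draw 9: a1=0.585, a2=6.275, a3=9.700, a4=1.100, a5=4.800, a0=22.460; τ=−ln(0.6042)/22.460=0.022 → t=0.278; u2·a0=0.9340·22.460=20.978; a1+…+a4=17.660 < 20.978 ≤ a1+…+a5=22.460 → R5 fires; C=5 E=4 R=5 M=4 B=8
Draw 10: a1=0.585, a2=5.020, a3=7.760, a4=1.100, a5=3.072, a0=17.537; τ=−ln(0.4702)/17.537=0.043 → t=0.321; u2·a0=0.7249·17.537=12.713; a1+a2=5.605 < 12.713 ≤ a1+…+a3=13.365 → R3 fires; C=4 E=4 R=6 M=5 B=8
Draw 11: a1=0.702, a2=6.024, a3=7.760, a4=1.320, a5=3.840, a0=19.646; τ=−ln(0.5987)/19.646=0.026 → t=0.347; u2·a0=0.7299·19.646=14.340; a1+a2=6.726 < 14.340 ≤ a1+…+a3=14.486 → R3 fires; C=3 E=4 R=7 M=6 B=8
Draw 12: a1=0.819, a2=7.028, a3=6.984, a4=1.540, a5=4.608, a0=20.979; τ=−ln(0.7789)/20.979=0.012 → t=0.359; u2·a0=0.8611·20.979=18.065; a1+…+a4=16.371 < 18.065 ≤ a1+…+a5=20.979 → R5 fires; C=3 E=3 R=7 M=5 B=9
Draw 13: a1=0.819, a2=5.271, a3=5.820, a4=1.540, a5=2.880, a0=16.330; τ=−ln(0.3018)/16.330=0.073 → t=0.433 > T=0.42: stop.
M first becomes ≥ 7 when it reaches 7 at the event at t=0.128.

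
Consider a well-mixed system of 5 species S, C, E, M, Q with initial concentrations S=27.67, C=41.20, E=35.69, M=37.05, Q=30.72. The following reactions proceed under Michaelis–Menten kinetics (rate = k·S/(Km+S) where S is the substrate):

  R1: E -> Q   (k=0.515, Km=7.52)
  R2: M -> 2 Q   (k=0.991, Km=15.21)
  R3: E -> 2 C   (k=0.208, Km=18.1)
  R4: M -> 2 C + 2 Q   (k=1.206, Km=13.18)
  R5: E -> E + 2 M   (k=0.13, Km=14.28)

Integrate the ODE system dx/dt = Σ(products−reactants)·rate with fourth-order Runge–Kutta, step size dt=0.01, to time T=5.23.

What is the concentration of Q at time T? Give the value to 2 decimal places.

Q at T = 49.09

RK4 with dt=0.01: 523 steps to T=5.23. Trajectory (selected grid times):
t=0.00: S=27.67 C=41.20 E=35.69 M=37.05 Q=30.72
t=0.58: S=27.67 C=42.39 E=35.36 M=36.24 Q=32.81
t=1.16: S=27.67 C=43.57 E=35.04 M=35.43 Q=34.88
t=1.74: S=27.67 C=44.75 E=34.71 M=34.63 Q=36.95
t=2.32: S=27.67 C=45.91 E=34.39 M=33.83 Q=39.00
t=2.91: S=27.67 C=47.10 E=34.06 M=33.03 Q=41.07
t=3.49: S=27.67 C=48.25 E=33.74 M=32.24 Q=43.10
t=4.07: S=27.67 C=49.40 E=33.41 M=31.46 Q=45.11
t=4.65: S=27.67 C=50.53 E=33.09 M=30.69 Q=47.11
t=5.23: S=27.67 C=51.67 E=32.77 M=29.93 Q=49.09
Read off Q at T=5.23: 49.09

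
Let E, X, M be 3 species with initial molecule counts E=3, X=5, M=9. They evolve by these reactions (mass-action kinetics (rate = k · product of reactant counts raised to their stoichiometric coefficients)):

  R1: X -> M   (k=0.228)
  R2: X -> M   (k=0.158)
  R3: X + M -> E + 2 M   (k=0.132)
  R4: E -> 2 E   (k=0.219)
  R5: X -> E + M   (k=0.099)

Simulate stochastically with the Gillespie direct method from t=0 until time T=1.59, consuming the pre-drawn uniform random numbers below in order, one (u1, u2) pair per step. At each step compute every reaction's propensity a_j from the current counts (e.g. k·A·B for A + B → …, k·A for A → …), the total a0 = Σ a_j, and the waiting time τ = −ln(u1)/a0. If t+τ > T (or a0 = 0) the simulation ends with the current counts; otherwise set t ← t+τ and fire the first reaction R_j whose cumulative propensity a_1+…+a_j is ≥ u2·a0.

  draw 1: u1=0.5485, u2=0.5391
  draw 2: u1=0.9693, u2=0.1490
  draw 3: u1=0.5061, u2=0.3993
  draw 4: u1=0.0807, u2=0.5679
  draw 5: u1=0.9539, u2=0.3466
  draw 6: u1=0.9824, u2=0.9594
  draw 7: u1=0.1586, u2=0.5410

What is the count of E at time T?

t=0.000: E=3 X=5 M=9
Draw 1: a1=1.140, a2=0.790, a3=5.940, a4=0.657, a5=0.495, a0=9.022; τ=−ln(0.5485)/9.022=0.067 → t=0.067; u2·a0=0.5391·9.022=4.864; a1+a2=1.930 < 4.864 ≤ a1+…+a3=7.870 → R3 fires; E=4 X=4 M=10
Draw 2: a1=0.912, a2=0.632, a3=5.280, a4=0.876, a5=0.396, a0=8.096; τ=−ln(0.9693)/8.096=0.004 → t=0.070; u2·a0=0.1490·8.096=1.206; a1=0.912 < 1.206 ≤ a1+a2=1.544 → R2 fires; E=4 X=3 M=11
Draw 3: a1=0.684, a2=0.474, a3=4.356, a4=0.876, a5=0.297, a0=6.687; τ=−ln(0.5061)/6.687=0.102 → t=0.172; u2·a0=0.3993·6.687=2.670; a1+a2=1.158 < 2.670 ≤ a1+…+a3=5.514 → R3 fires; E=5 X=2 M=12
Draw 4: a1=0.456, a2=0.316, a3=3.168, a4=1.095, a5=0.198, a0=5.233; τ=−ln(0.0807)/5.233=0.481 → t=0.653; u2·a0=0.5679·5.233=2.972; a1+a2=0.772 < 2.972 ≤ a1+…+a3=3.940 → R3 fires; E=6 X=1 M=13
Draw 5: a1=0.228, a2=0.158, a3=1.716, a4=1.314, a5=0.099, a0=3.515; τ=−ln(0.9539)/3.515=0.013 → t=0.667; u2·a0=0.3466·3.515=1.218; a1+a2=0.386 < 1.218 ≤ a1+…+a3=2.102 → R3 fires; E=7 X=0 M=14
Draw 6: a1=0.000, a2=0.000, a3=0.000, a4=1.533, a5=0.000, a0=1.533; τ=−ln(0.9824)/1.533=0.012 → t=0.678; u2·a0=0.9594·1.533=1.471; a1+…+a3=0.000 < 1.471 ≤ a1+…+a4=1.533 → R4 fires; E=8 X=0 M=14
Draw 7: a1=0.000, a2=0.000, a3=0.000, a4=1.752, a5=0.000, a0=1.752; τ=−ln(0.1586)/1.752=1.051 → t=1.729 > T=1.59: stop.
Read off E at T=1.59: 8

E at T = 8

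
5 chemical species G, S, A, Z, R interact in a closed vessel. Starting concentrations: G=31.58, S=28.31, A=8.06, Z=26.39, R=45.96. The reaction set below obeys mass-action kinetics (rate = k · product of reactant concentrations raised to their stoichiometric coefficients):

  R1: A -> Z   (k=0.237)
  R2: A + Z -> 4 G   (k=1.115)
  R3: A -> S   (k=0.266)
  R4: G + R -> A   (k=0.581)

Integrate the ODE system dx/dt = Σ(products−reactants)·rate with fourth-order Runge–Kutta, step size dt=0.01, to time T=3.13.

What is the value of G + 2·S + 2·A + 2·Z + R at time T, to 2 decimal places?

Check how each reaction changes W = G + 2·S + 2·A + 2·Z + R (weight of products minus weight of reactants):
R1: A -> Z: (2·1) − (2·1) = 2 − 2 = 0
R2: A + Z -> 4 G: (1·4) − (2·1 + 2·1) = 4 − 4 = 0
R3: A -> S: (2·1) − (2·1) = 2 − 2 = 0
R4: G + R -> A: (2·1) − (1·1 + 1·1) = 2 − 2 = 0
Every reaction leaves W unchanged, so W is conserved and no simulation is needed: W(T) = W(0) = 31.58 + 2·28.31 + 2·8.06 + 2·26.39 + 45.96 = 203.06

Value at T = 203.06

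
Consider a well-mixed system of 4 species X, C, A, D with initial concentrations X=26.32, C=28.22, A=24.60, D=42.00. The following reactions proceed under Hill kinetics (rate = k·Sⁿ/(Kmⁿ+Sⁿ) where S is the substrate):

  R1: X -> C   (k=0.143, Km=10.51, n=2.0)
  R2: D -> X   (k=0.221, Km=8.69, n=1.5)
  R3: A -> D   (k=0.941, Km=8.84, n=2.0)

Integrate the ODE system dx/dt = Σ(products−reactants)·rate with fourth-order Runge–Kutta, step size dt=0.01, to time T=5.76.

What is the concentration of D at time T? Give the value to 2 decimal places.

D at T = 45.51

RK4 with dt=0.01: 576 steps to T=5.76. Trajectory (selected grid times):
t=0.00: X=26.32 C=28.22 A=24.60 D=42.00
t=0.64: X=26.37 C=28.30 A=24.07 D=42.40
t=1.28: X=26.42 C=28.38 A=23.54 D=42.80
t=1.92: X=26.47 C=28.46 A=23.01 D=43.20
t=2.56: X=26.52 C=28.54 A=22.49 D=43.59
t=3.20: X=26.57 C=28.62 A=21.97 D=43.98
t=3.84: X=26.62 C=28.69 A=21.45 D=44.37
t=4.48: X=26.68 C=28.77 A=20.94 D=44.75
t=5.12: X=26.73 C=28.85 A=20.43 D=45.13
t=5.76: X=26.78 C=28.93 A=19.93 D=45.51
Read off D at T=5.76: 45.51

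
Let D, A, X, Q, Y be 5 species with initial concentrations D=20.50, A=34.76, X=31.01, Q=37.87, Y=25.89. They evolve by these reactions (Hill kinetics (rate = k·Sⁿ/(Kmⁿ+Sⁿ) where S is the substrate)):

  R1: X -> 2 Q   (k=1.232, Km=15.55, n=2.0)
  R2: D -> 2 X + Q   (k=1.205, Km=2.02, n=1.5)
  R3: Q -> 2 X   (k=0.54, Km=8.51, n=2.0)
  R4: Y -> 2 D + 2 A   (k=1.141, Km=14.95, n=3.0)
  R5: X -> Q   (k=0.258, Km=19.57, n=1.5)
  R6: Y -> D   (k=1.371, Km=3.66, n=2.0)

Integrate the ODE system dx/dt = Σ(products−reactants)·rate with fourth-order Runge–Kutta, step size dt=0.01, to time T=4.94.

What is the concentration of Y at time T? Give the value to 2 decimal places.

RK4 with dt=0.01: 494 steps to T=4.94. Trajectory (selected grid times):
t=0.00: D=20.50 A=34.76 X=31.01 Q=37.87 Y=25.89
t=0.55: D=21.63 A=35.80 X=32.22 Q=39.42 Y=24.63
t=1.10: D=22.74 A=36.81 X=33.43 Q=40.98 Y=23.39
t=1.65: D=23.80 A=37.79 X=34.63 Q=42.56 Y=22.17
t=2.20: D=24.83 A=38.73 X=35.83 Q=44.16 Y=20.96
t=2.74: D=25.79 A=39.61 X=37.01 Q=45.74 Y=19.80
t=3.29: D=26.73 A=40.47 X=38.20 Q=47.36 Y=18.65
t=3.84: D=27.60 A=41.27 X=39.38 Q=48.99 Y=17.52
t=4.39: D=28.42 A=42.01 X=40.57 Q=50.64 Y=16.43
t=4.94: D=29.17 A=42.70 X=41.75 Q=52.29 Y=15.37
Read off Y at T=4.94: 15.37

Y at T = 15.37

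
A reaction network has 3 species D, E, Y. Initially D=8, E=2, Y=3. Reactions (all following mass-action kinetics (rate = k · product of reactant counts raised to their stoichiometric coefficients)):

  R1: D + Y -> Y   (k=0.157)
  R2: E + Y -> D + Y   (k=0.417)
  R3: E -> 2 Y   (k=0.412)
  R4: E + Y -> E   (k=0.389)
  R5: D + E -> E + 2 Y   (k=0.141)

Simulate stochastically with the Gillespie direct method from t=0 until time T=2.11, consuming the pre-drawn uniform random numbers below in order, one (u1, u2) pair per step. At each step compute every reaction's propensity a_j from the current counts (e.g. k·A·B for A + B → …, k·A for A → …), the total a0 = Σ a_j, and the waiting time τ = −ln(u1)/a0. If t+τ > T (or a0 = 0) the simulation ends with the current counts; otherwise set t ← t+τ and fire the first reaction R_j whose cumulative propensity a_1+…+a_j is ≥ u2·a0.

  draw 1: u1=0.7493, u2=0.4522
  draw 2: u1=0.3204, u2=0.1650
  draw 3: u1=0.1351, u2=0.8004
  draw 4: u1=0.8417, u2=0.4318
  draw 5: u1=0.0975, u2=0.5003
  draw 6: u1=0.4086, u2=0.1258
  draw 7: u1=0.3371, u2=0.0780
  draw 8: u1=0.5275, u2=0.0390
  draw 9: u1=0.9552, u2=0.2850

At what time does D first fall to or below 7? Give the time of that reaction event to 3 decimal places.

Threshold first reached at t = 0.451

t=0.000: D=8 E=2 Y=3
Draw 1: a1=3.768, a2=2.502, a3=0.824, a4=2.334, a5=2.256, a0=11.684; τ=−ln(0.7493)/11.684=0.025 → t=0.025; u2·a0=0.4522·11.684=5.284; a1=3.768 < 5.284 ≤ a1+a2=6.270 → R2 fires; D=9 E=1 Y=3
Draw 2: a1=4.239, a2=1.251, a3=0.412, a4=1.167, a5=1.269, a0=8.338; τ=−ln(0.3204)/8.338=0.137 → t=0.161; u2·a0=0.1650·8.338=1.376 ≤ a1=4.239 → R1 fires; D=8 E=1 Y=3
Draw 3: a1=3.768, a2=1.251, a3=0.412, a4=1.167, a5=1.128, a0=7.726; τ=−ln(0.1351)/7.726=0.259 → t=0.420; u2·a0=0.8004·7.726=6.184; a1+…+a3=5.431 < 6.184 ≤ a1+…+a4=6.598 → R4 fires; D=8 E=1 Y=2
Draw 4: a1=2.512, a2=0.834, a3=0.412, a4=0.778, a5=1.128, a0=5.664; τ=−ln(0.8417)/5.664=0.030 → t=0.451; u2·a0=0.4318·5.664=2.446 ≤ a1=2.512 → R1 fires; D=7 E=1 Y=2
Draw 5: a1=2.198, a2=0.834, a3=0.412, a4=0.778, a5=0.987, a0=5.209; τ=−ln(0.0975)/5.209=0.447 → t=0.898; u2·a0=0.5003·5.209=2.606; a1=2.198 < 2.606 ≤ a1+a2=3.032 → R2 fires; D=8 E=0 Y=2
Draw 6: a1=2.512, a2=0.000, a3=0.000, a4=0.000, a5=0.000, a0=2.512; τ=−ln(0.4086)/2.512=0.356 → t=1.254; u2·a0=0.1258·2.512=0.316 ≤ a1=2.512 → R1 fires; D=7 E=0 Y=2
Draw 7: a1=2.198, a2=0.000, a3=0.000, a4=0.000, a5=0.000, a0=2.198; τ=−ln(0.3371)/2.198=0.495 → t=1.749; u2·a0=0.0780·2.198=0.171 ≤ a1=2.198 → R1 fires; D=6 E=0 Y=2
Draw 8: a1=1.884, a2=0.000, a3=0.000, a4=0.000, a5=0.000, a0=1.884; τ=−ln(0.5275)/1.884=0.339 → t=2.088; u2·a0=0.0390·1.884=0.073 ≤ a1=1.884 → R1 fires; D=5 E=0 Y=2
Draw 9: a1=1.570, a2=0.000, a3=0.000, a4=0.000, a5=0.000, a0=1.570; τ=−ln(0.9552)/1.570=0.029 → t=2.117 > T=2.11: stop.
D first becomes ≤ 7 when it reaches 7 at the event at t=0.451.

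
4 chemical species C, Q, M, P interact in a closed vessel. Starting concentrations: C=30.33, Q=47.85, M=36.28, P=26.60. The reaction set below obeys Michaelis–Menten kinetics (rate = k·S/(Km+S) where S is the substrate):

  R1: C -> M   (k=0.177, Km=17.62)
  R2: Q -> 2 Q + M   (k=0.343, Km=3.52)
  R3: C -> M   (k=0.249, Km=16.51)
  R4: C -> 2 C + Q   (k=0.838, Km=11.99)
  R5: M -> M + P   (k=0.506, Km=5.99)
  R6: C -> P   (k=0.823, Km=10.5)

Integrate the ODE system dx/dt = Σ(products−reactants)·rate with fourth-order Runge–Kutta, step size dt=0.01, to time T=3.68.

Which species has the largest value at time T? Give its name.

RK4 with dt=0.01: 368 steps to T=3.68. Trajectory (selected grid times):
t=0.00: C=30.33 Q=47.85 M=36.28 P=26.60
t=0.41: C=30.21 Q=48.23 M=36.52 P=27.03
t=0.82: C=30.10 Q=48.60 M=36.77 P=27.46
t=1.23: C=29.98 Q=48.98 M=37.01 P=27.89
t=1.64: C=29.87 Q=49.36 M=37.25 P=28.31
t=2.04: C=29.75 Q=49.72 M=37.49 P=28.73
t=2.45: C=29.64 Q=50.10 M=37.73 P=29.16
t=2.86: C=29.52 Q=50.48 M=37.97 P=29.59
t=3.27: C=29.41 Q=50.85 M=38.22 P=30.02
t=3.68: C=29.29 Q=51.23 M=38.46 P=30.44
At T=3.68: C=29.29 Q=51.23 M=38.46 P=30.44; the largest is Q.

Dominant species at T: Q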